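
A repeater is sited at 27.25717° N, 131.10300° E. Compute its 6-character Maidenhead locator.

Offset from 180°W / 90°S: lon 311.1030°, lat 117.2572°.
Field: lon ⌊311.1030/20⌋ = 15 → P; lat ⌊117.2572/10⌋ = 11 → L.
Square: lon ⌊11.1030/2⌋ = 5; lat ⌊7.2572/1⌋ = 7.
Subsquare: lon ⌊1.1030/0.0833333⌋ = 13 → n; lat ⌊0.2572/0.0416667⌋ = 6 → g.

PL57ng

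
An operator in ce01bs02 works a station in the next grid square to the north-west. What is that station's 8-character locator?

Longitude extended square 0; −1 → -1, wraps to 9, carry into subsquare.
Longitude subsquare b = 1; −1 → 0 = a.
Latitude extended square 2; +1 → 3.

CE01as93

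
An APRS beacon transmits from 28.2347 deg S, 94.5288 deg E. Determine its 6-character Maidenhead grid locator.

NG71gs

Offset from 180°W / 90°S: lon 274.5288°, lat 61.7653°.
Field (20°×10°, letters A–R): lon ⌊274.5288/20⌋ = 13 → N; lat ⌊61.7653/10⌋ = 6 → G.
Square (2°×1°, digits 0–9): lon ⌊14.5288/2⌋ = 7; lat ⌊1.7653/1⌋ = 1.
Subsquare (5′×2.5′, letters a–x): lon ⌊0.5288/0.0833333⌋ = 6 → g; lat ⌊0.7653/0.0416667⌋ = 18 → s.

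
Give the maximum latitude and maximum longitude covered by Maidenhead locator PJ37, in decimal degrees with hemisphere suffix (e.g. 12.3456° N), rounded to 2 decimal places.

8.00° N, 128.00° E

Field P=15, J=9: +15·20° lon, +9·10° lat → SW at lon 120°, lat 0°.
Square 3, 7: +3·2° lon, +7·1° lat → SW at lon 126°, lat 7°.
Cell spans 2° lon × 1° lat. NE corner is SW corner plus one full cell.
latitude 8.00° N, longitude 128.00° E.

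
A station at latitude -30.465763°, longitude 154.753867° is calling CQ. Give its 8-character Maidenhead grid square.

QF79jm08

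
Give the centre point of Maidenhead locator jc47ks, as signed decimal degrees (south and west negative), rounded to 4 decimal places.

-62.2292, 8.8750

Field J=9, C=2: +9·20° lon, +2·10° lat → SW at lon 0°, lat -70°.
Square 4, 7: +4·2° lon, +7·1° lat → SW at lon 8°, lat -63°.
Subsquare k=10, s=18: +10·0.0833333° lon, +18·0.0416667° lat → SW at lon 8.83333°, lat -62.25°.
Cell spans 0.0833333° lon × 0.0416667° lat. Centre is SW corner plus half of each.
latitude -62.2292, longitude 8.8750.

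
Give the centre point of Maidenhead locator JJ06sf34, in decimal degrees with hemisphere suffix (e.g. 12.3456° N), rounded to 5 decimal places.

6.22708° N, 1.52917° E

Field J=9, J=9: +9·20° lon, +9·10° lat → SW at lon 0°, lat 0°.
Square 0, 6: +0·2° lon, +6·1° lat → SW at lon 0°, lat 6°.
Subsquare s=18, f=5: +18·0.0833333° lon, +5·0.0416667° lat → SW at lon 1.5°, lat 6.20833°.
Extended square 3, 4: +3·0.00833333° lon, +4·0.00416667° lat → SW at lon 1.525°, lat 6.225°.
Cell spans 0.00833333° lon × 0.00416667° lat. Centre is SW corner plus half of each.
latitude 6.22708° N, longitude 1.52917° E.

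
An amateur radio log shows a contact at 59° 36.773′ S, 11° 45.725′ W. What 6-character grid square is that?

ID40cj

Offset from 180°W / 90°S: lon 168.2379°, lat 30.3871°.
Field (20°×10°, letters A–R): lon ⌊168.2379/20⌋ = 8 → I; lat ⌊30.3871/10⌋ = 3 → D.
Square (2°×1°, digits 0–9): lon ⌊8.2379/2⌋ = 4; lat ⌊0.3871/1⌋ = 0.
Subsquare (5′×2.5′, letters a–x): lon ⌊0.2379/0.0833333⌋ = 2 → c; lat ⌊0.3871/0.0416667⌋ = 9 → j.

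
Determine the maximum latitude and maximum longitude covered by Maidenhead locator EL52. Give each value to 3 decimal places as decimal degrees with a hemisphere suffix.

23.000° N, 88.000° W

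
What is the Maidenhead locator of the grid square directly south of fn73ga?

Latitude subsquare a = 0; −1 → -1, wraps to 23 = x, carry into square.
Latitude square 3; −1 → 2.
The longitude characters are unchanged.

FN72gx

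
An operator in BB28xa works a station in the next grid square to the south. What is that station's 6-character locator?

BB27xx

Latitude subsquare a = 0; −1 → -1, wraps to 23 = x, carry into square.
Latitude square 8; −1 → 7.
The longitude characters are unchanged.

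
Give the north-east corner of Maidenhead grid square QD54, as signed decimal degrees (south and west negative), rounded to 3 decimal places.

-55.000, 152.000

Field Q=16, D=3: +16·20° lon, +3·10° lat → SW at lon 140°, lat -60°.
Square 5, 4: +5·2° lon, +4·1° lat → SW at lon 150°, lat -56°.
Cell spans 2° lon × 1° lat. NE corner is SW corner plus one full cell.
latitude -55.000, longitude 152.000.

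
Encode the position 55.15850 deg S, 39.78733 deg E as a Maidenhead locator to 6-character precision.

KD94vu

Add 180° to longitude and 90° to latitude: 219.7873, 34.8415.
Field: 219.7873/20 → 10 → K, 34.8415/10 → 3 → D; chars KD.
Square: 19.7873/2 → 9, 4.8415/1 → 4; chars 94.
Subsquare: 1.7873/0.0833333 → 21 → v, 0.8415/0.0416667 → 20 → u; chars vu.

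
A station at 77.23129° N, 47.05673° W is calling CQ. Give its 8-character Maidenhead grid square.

GQ67lf35

Shift to the Maidenhead origin (180°W, 90°S): lon 132.94327, lat 167.23129.
Field: lon ⌊132.94327/20⌋ = 6 → G; lat ⌊167.23129/10⌋ = 16 → Q.
Square: lon ⌊12.94327/2⌋ = 6; lat ⌊7.23129/1⌋ = 7.
Subsquare: lon ⌊0.94327/0.0833333⌋ = 11 → l; lat ⌊0.23129/0.0416667⌋ = 5 → f.
Extended square: lon ⌊0.02660/0.00833333⌋ = 3; lat ⌊0.02296/0.00416667⌋ = 5.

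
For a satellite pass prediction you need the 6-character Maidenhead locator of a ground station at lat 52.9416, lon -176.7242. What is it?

AO12pw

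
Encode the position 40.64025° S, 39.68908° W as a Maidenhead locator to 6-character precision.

Shift to the Maidenhead origin (180°W, 90°S): lon 140.3109, lat 49.3597.
Field: 140.3109/20 → 7 → H, 49.3597/10 → 4 → E; chars HE.
Square: 0.3109/2 → 0, 9.3597/1 → 9; chars 09.
Subsquare: 0.3109/0.0833333 → 3 → d, 0.3597/0.0416667 → 8 → i; chars di.

HE09di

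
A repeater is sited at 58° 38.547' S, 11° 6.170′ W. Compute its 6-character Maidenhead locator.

ID41ki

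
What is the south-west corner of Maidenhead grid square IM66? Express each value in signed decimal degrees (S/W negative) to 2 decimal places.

36.00, -8.00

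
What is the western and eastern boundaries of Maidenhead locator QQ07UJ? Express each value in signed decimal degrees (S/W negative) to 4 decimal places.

Field Q=16, Q=16: +16·20° lon, +16·10° lat → SW at lon 140°, lat 70°.
Square 0, 7: +0·2° lon, +7·1° lat → SW at lon 140°, lat 77°.
Subsquare u=20, j=9: +20·0.0833333° lon, +9·0.0416667° lat → SW at lon 141.667°, lat 77.375°.
Cell spans 0.0833333° lon × 0.0416667° lat.
west 141.6667, east 141.7500.

141.6667, 141.7500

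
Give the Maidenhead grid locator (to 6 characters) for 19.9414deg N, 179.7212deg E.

RK99uw

Shift to the Maidenhead origin (180°W, 90°S): lon 359.7212, lat 109.9414.
Field: 359.7212/20 → 17 → R, 109.9414/10 → 10 → K; chars RK.
Square: 19.7212/2 → 9, 9.9414/1 → 9; chars 99.
Subsquare: 1.7212/0.0833333 → 20 → u, 0.9414/0.0416667 → 22 → w; chars uw.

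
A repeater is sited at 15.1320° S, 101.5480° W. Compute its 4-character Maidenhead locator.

DH94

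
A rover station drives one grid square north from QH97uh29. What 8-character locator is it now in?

QH97ui20

Latitude extended square 9; +1 → 10, wraps to 0, carry into subsquare.
Latitude subsquare h = 7; +1 → 8 = i.
The longitude characters are unchanged.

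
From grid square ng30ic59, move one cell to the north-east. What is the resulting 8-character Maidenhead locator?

Longitude extended square 5; +1 → 6.
Latitude extended square 9; +1 → 10, wraps to 0, carry into subsquare.
Latitude subsquare c = 2; +1 → 3 = d.

NG30id60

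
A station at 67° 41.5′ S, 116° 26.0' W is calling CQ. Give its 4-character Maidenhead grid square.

DC12

Offset from 180°W / 90°S: lon 63.57°, lat 22.31°.
Field: 63.57/20 → 3 → D, 22.31/10 → 2 → C; chars DC.
Square: 3.57/2 → 1, 2.31/1 → 2; chars 12.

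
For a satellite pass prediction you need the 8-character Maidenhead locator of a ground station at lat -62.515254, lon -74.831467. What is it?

FC27ol06

Offset from 180°W / 90°S: lon 105.16853°, lat 27.48475°.
Field (20°×10°, letters A–R): lon ⌊105.16853/20⌋ = 5 → F; lat ⌊27.48475/10⌋ = 2 → C.
Square (2°×1°, digits 0–9): lon ⌊5.16853/2⌋ = 2; lat ⌊7.48475/1⌋ = 7.
Subsquare (5′×2.5′, letters a–x): lon ⌊1.16853/0.0833333⌋ = 14 → o; lat ⌊0.48475/0.0416667⌋ = 11 → l.
Extended square (30″×15″, digits 0–9): lon ⌊0.00187/0.00833333⌋ = 0; lat ⌊0.02641/0.00416667⌋ = 6.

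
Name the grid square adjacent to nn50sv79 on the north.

NN50sw70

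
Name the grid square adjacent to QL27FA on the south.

Latitude subsquare a = 0; −1 → -1, wraps to 23 = x, carry into square.
Latitude square 7; −1 → 6.
The longitude characters are unchanged.

QL26fx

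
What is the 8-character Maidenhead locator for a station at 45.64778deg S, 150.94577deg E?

QE54li34

Add 180° to longitude and 90° to latitude: 330.94577, 44.35222.
Field: 330.94577/20 → 16 → Q, 44.35222/10 → 4 → E; chars QE.
Square: 10.94577/2 → 5, 4.35222/1 → 4; chars 54.
Subsquare: 0.94577/0.0833333 → 11 → l, 0.35222/0.0416667 → 8 → i; chars li.
Extended square: 0.02910/0.00833333 → 3, 0.01889/0.00416667 → 4; chars 34.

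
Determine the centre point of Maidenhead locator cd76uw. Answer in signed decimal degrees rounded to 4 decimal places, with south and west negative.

-53.0625, -124.2917

Field C=2, D=3: +2·20° lon, +3·10° lat → SW at lon -140°, lat -60°.
Square 7, 6: +7·2° lon, +6·1° lat → SW at lon -126°, lat -54°.
Subsquare u=20, w=22: +20·0.0833333° lon, +22·0.0416667° lat → SW at lon -124.333°, lat -53.0833°.
Cell spans 0.0833333° lon × 0.0416667° lat. Centre is SW corner plus half of each.
latitude -53.0625, longitude -124.2917.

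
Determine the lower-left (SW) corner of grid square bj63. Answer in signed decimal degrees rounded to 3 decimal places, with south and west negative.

Field B=1, J=9: +1·20° lon, +9·10° lat → SW at lon -160°, lat 0°.
Square 6, 3: +6·2° lon, +3·1° lat → SW at lon -148°, lat 3°.
latitude 3.000, longitude -148.000.

3.000, -148.000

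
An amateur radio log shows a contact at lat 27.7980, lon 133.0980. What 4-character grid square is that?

PL67

Offset from 180°W / 90°S: lon 313.10°, lat 117.80°.
Field (20°×10°, letters A–R): lon ⌊313.10/20⌋ = 15 → P; lat ⌊117.80/10⌋ = 11 → L.
Square (2°×1°, digits 0–9): lon ⌊13.10/2⌋ = 6; lat ⌊7.80/1⌋ = 7.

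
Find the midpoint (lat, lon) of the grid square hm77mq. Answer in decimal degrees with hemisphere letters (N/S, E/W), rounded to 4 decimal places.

37.6875° N, 24.9583° W

Field H=7, M=12: +7·20° lon, +12·10° lat → SW at lon -40°, lat 30°.
Square 7, 7: +7·2° lon, +7·1° lat → SW at lon -26°, lat 37°.
Subsquare m=12, q=16: +12·0.0833333° lon, +16·0.0416667° lat → SW at lon -25°, lat 37.6667°.
Cell spans 0.0833333° lon × 0.0416667° lat. Centre is SW corner plus half of each.
latitude 37.6875° N, longitude 24.9583° W.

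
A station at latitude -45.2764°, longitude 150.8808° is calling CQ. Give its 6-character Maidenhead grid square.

QE54kr

Shift to the Maidenhead origin (180°W, 90°S): lon 330.8808, lat 44.7236.
Field: lon ⌊330.8808/20⌋ = 16 → Q; lat ⌊44.7236/10⌋ = 4 → E.
Square: lon ⌊10.8808/2⌋ = 5; lat ⌊4.7236/1⌋ = 4.
Subsquare: lon ⌊0.8808/0.0833333⌋ = 10 → k; lat ⌊0.7236/0.0416667⌋ = 17 → r.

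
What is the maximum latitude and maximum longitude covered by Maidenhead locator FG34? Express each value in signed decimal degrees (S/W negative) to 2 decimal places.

-25.00, -72.00

Field F=5, G=6: +5·20° lon, +6·10° lat → SW at lon -80°, lat -30°.
Square 3, 4: +3·2° lon, +4·1° lat → SW at lon -74°, lat -26°.
Cell spans 2° lon × 1° lat. NE corner is SW corner plus one full cell.
latitude -25.00, longitude -72.00.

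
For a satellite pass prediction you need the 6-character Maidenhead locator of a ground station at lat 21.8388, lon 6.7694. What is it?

JL31ju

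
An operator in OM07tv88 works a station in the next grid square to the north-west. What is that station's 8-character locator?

OM07tv79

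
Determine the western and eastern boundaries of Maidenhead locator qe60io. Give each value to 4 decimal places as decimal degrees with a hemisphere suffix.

Field Q=16, E=4: +16·20° lon, +4·10° lat → SW at lon 140°, lat -50°.
Square 6, 0: +6·2° lon, +0·1° lat → SW at lon 152°, lat -50°.
Subsquare i=8, o=14: +8·0.0833333° lon, +14·0.0416667° lat → SW at lon 152.667°, lat -49.4167°.
Cell spans 0.0833333° lon × 0.0416667° lat.
west 152.6667° E, east 152.7500° E.

152.6667° E, 152.7500° E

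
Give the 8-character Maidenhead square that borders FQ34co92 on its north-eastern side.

FQ34do03

Longitude extended square 9; +1 → 10, wraps to 0, carry into subsquare.
Longitude subsquare c = 2; +1 → 3 = d.
Latitude extended square 2; +1 → 3.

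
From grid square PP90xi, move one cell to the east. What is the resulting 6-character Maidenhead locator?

QP00ai

Longitude subsquare x = 23; +1 → 24, wraps to 0 = a, carry into square.
Longitude square 9; +1 → 10, wraps to 0, carry into field.
Longitude field P = 15; +1 → 16 = Q.
The latitude characters are unchanged.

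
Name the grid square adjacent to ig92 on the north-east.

Longitude square 9; +1 → 10, wraps to 0, carry into field.
Longitude field I = 8; +1 → 9 = J.
Latitude square 2; +1 → 3.

JG03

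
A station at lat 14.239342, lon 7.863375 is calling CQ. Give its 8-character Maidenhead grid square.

Add 180° to longitude and 90° to latitude: 187.86337, 104.23934.
Field (20°×10°, letters A–R): lon ⌊187.86337/20⌋ = 9 → J; lat ⌊104.23934/10⌋ = 10 → K.
Square (2°×1°, digits 0–9): lon ⌊7.86337/2⌋ = 3; lat ⌊4.23934/1⌋ = 4.
Subsquare (5′×2.5′, letters a–x): lon ⌊1.86337/0.0833333⌋ = 22 → w; lat ⌊0.23934/0.0416667⌋ = 5 → f.
Extended square (30″×15″, digits 0–9): lon ⌊0.03004/0.00833333⌋ = 3; lat ⌊0.03101/0.00416667⌋ = 7.

JK34wf37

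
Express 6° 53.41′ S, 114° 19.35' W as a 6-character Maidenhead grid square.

Offset from 180°W / 90°S: lon 65.6775°, lat 83.1098°.
Field: 65.6775/20 → 3 → D, 83.1098/10 → 8 → I; chars DI.
Square: 5.6775/2 → 2, 3.1098/1 → 3; chars 23.
Subsquare: 1.6775/0.0833333 → 20 → u, 0.1098/0.0416667 → 2 → c; chars uc.

DI23uc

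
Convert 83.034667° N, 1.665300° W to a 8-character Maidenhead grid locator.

IR93ea08

Shift to the Maidenhead origin (180°W, 90°S): lon 178.33470, lat 173.03467.
Field (20°×10°, letters A–R): lon ⌊178.33470/20⌋ = 8 → I; lat ⌊173.03467/10⌋ = 17 → R.
Square (2°×1°, digits 0–9): lon ⌊18.33470/2⌋ = 9; lat ⌊3.03467/1⌋ = 3.
Subsquare (5′×2.5′, letters a–x): lon ⌊0.33470/0.0833333⌋ = 4 → e; lat ⌊0.03467/0.0416667⌋ = 0 → a.
Extended square (30″×15″, digits 0–9): lon ⌊0.00137/0.00833333⌋ = 0; lat ⌊0.03467/0.00416667⌋ = 8.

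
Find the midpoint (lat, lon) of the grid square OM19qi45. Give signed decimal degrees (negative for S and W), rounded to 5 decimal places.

Field O=14, M=12: +14·20° lon, +12·10° lat → SW at lon 100°, lat 30°.
Square 1, 9: +1·2° lon, +9·1° lat → SW at lon 102°, lat 39°.
Subsquare q=16, i=8: +16·0.0833333° lon, +8·0.0416667° lat → SW at lon 103.333°, lat 39.3333°.
Extended square 4, 5: +4·0.00833333° lon, +5·0.00416667° lat → SW at lon 103.367°, lat 39.3542°.
Cell spans 0.00833333° lon × 0.00416667° lat. Centre is SW corner plus half of each.
latitude 39.35625, longitude 103.37083.

39.35625, 103.37083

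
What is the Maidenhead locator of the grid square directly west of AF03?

RF93

Longitude square 0; −1 → -1, wraps to 9, carry into field.
Longitude field A = 0; −1 → -1, wraps to 17 = R, wrapping around the antimeridian.
The latitude characters are unchanged.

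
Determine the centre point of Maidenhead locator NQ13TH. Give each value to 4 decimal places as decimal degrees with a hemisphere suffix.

73.3125° N, 83.6250° E

Field N=13, Q=16: +13·20° lon, +16·10° lat → SW at lon 80°, lat 70°.
Square 1, 3: +1·2° lon, +3·1° lat → SW at lon 82°, lat 73°.
Subsquare t=19, h=7: +19·0.0833333° lon, +7·0.0416667° lat → SW at lon 83.5833°, lat 73.2917°.
Cell spans 0.0833333° lon × 0.0416667° lat. Centre is SW corner plus half of each.
latitude 73.3125° N, longitude 83.6250° E.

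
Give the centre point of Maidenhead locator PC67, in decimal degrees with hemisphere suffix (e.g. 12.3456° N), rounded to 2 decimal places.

Field P=15, C=2: +15·20° lon, +2·10° lat → SW at lon 120°, lat -70°.
Square 6, 7: +6·2° lon, +7·1° lat → SW at lon 132°, lat -63°.
Cell spans 2° lon × 1° lat. Centre is SW corner plus half of each.
latitude 62.50° S, longitude 133.00° E.

62.50° S, 133.00° E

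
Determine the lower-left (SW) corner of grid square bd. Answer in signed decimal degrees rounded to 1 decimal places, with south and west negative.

Field B=1, D=3: +1·20° lon, +3·10° lat → SW at lon -160°, lat -60°.
latitude -60.0, longitude -160.0.

-60.0, -160.0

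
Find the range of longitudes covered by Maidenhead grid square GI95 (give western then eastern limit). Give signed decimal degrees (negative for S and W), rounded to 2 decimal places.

Field G=6, I=8: +6·20° lon, +8·10° lat → SW at lon -60°, lat -10°.
Square 9, 5: +9·2° lon, +5·1° lat → SW at lon -42°, lat -5°.
Cell spans 2° lon × 1° lat.
west -42.00, east -40.00.

-42.00, -40.00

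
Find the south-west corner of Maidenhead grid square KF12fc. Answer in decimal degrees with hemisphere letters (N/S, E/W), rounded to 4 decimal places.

37.9167° S, 22.4167° E

Field K=10, F=5: +10·20° lon, +5·10° lat → SW at lon 20°, lat -40°.
Square 1, 2: +1·2° lon, +2·1° lat → SW at lon 22°, lat -38°.
Subsquare f=5, c=2: +5·0.0833333° lon, +2·0.0416667° lat → SW at lon 22.4167°, lat -37.9167°.
latitude 37.9167° S, longitude 22.4167° E.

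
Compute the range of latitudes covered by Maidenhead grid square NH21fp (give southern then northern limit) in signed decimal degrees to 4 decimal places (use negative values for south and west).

Field N=13, H=7: +13·20° lon, +7·10° lat → SW at lon 80°, lat -20°.
Square 2, 1: +2·2° lon, +1·1° lat → SW at lon 84°, lat -19°.
Subsquare f=5, p=15: +5·0.0833333° lon, +15·0.0416667° lat → SW at lon 84.4167°, lat -18.375°.
Cell spans 0.0833333° lon × 0.0416667° lat.
south -18.3750, north -18.3333.

-18.3750, -18.3333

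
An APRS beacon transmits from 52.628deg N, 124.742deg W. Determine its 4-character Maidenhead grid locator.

CO72

Shift to the Maidenhead origin (180°W, 90°S): lon 55.26, lat 142.63.
Field: 55.26/20 → 2 → C, 142.63/10 → 14 → O; chars CO.
Square: 15.26/2 → 7, 2.63/1 → 2; chars 72.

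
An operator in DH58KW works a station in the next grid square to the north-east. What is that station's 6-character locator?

Longitude subsquare k = 10; +1 → 11 = l.
Latitude subsquare w = 22; +1 → 23 = x.

DH58lx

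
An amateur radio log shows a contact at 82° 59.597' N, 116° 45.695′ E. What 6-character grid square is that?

OR82jx

Add 180° to longitude and 90° to latitude: 296.7616, 172.9933.
Field: 296.7616/20 → 14 → O, 172.9933/10 → 17 → R; chars OR.
Square: 16.7616/2 → 8, 2.9933/1 → 2; chars 82.
Subsquare: 0.7616/0.0833333 → 9 → j, 0.9933/0.0416667 → 23 → x; chars jx.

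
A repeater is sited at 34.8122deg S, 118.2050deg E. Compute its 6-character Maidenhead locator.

OF95ce

Add 180° to longitude and 90° to latitude: 298.2050, 55.1878.
Field: 298.2050/20 → 14 → O, 55.1878/10 → 5 → F; chars OF.
Square: 18.2050/2 → 9, 5.1878/1 → 5; chars 95.
Subsquare: 0.2050/0.0833333 → 2 → c, 0.1878/0.0416667 → 4 → e; chars ce.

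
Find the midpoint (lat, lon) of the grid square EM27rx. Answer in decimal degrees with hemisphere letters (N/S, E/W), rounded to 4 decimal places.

37.9792° N, 94.5417° W

Field E=4, M=12: +4·20° lon, +12·10° lat → SW at lon -100°, lat 30°.
Square 2, 7: +2·2° lon, +7·1° lat → SW at lon -96°, lat 37°.
Subsquare r=17, x=23: +17·0.0833333° lon, +23·0.0416667° lat → SW at lon -94.5833°, lat 37.9583°.
Cell spans 0.0833333° lon × 0.0416667° lat. Centre is SW corner plus half of each.
latitude 37.9792° N, longitude 94.5417° W.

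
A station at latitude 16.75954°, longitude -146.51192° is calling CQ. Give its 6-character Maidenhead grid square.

BK66rs

Add 180° to longitude and 90° to latitude: 33.4881, 106.7595.
Field (20°×10°, letters A–R): 33.4881/20 → 1 → B, 106.7595/10 → 10 → K; chars BK.
Square (2°×1°, digits 0–9): 13.4881/2 → 6, 6.7595/1 → 6; chars 66.
Subsquare (5′×2.5′, letters a–x): 1.4881/0.0833333 → 17 → r, 0.7595/0.0416667 → 18 → s; chars rs.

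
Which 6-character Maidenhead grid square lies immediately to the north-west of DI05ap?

Longitude subsquare a = 0; −1 → -1, wraps to 23 = x, carry into square.
Longitude square 0; −1 → -1, wraps to 9, carry into field.
Longitude field D = 3; −1 → 2 = C.
Latitude subsquare p = 15; +1 → 16 = q.

CI95xq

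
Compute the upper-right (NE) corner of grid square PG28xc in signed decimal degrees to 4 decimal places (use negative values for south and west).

-21.8750, 126.0000

Field P=15, G=6: +15·20° lon, +6·10° lat → SW at lon 120°, lat -30°.
Square 2, 8: +2·2° lon, +8·1° lat → SW at lon 124°, lat -22°.
Subsquare x=23, c=2: +23·0.0833333° lon, +2·0.0416667° lat → SW at lon 125.917°, lat -21.9167°.
Cell spans 0.0833333° lon × 0.0416667° lat. NE corner is SW corner plus one full cell.
latitude -21.8750, longitude 126.0000.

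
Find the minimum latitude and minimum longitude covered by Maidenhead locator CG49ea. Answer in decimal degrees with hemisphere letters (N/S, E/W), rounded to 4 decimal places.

21.0000° S, 131.6667° W

Field C=2, G=6: +2·20° lon, +6·10° lat → SW at lon -140°, lat -30°.
Square 4, 9: +4·2° lon, +9·1° lat → SW at lon -132°, lat -21°.
Subsquare e=4, a=0: +4·0.0833333° lon, +0·0.0416667° lat → SW at lon -131.667°, lat -21°.
latitude 21.0000° S, longitude 131.6667° W.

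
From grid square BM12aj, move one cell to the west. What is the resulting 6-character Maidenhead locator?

Longitude subsquare a = 0; −1 → -1, wraps to 23 = x, carry into square.
Longitude square 1; −1 → 0.
The latitude characters are unchanged.

BM02xj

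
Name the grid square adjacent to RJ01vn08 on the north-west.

Longitude extended square 0; −1 → -1, wraps to 9, carry into subsquare.
Longitude subsquare v = 21; −1 → 20 = u.
Latitude extended square 8; +1 → 9.

RJ01un99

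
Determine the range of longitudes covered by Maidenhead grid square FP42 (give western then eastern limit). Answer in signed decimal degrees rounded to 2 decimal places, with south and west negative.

-72.00, -70.00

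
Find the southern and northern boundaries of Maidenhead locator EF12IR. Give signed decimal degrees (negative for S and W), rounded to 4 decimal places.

-37.2917, -37.2500

Field E=4, F=5: +4·20° lon, +5·10° lat → SW at lon -100°, lat -40°.
Square 1, 2: +1·2° lon, +2·1° lat → SW at lon -98°, lat -38°.
Subsquare i=8, r=17: +8·0.0833333° lon, +17·0.0416667° lat → SW at lon -97.3333°, lat -37.2917°.
Cell spans 0.0833333° lon × 0.0416667° lat.
south -37.2917, north -37.2500.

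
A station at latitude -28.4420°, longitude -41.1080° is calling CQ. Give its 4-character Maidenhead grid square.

GG91

Shift to the Maidenhead origin (180°W, 90°S): lon 138.89, lat 61.56.
Field: 138.89/20 → 6 → G, 61.56/10 → 6 → G; chars GG.
Square: 18.89/2 → 9, 1.56/1 → 1; chars 91.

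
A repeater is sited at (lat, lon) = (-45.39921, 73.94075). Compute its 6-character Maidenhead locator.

Shift to the Maidenhead origin (180°W, 90°S): lon 253.9407, lat 44.6008.
Field: 253.9407/20 → 12 → M, 44.6008/10 → 4 → E; chars ME.
Square: 13.9407/2 → 6, 4.6008/1 → 4; chars 64.
Subsquare: 1.9407/0.0833333 → 23 → x, 0.6008/0.0416667 → 14 → o; chars xo.

ME64xo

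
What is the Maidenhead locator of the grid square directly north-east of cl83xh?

CL93ai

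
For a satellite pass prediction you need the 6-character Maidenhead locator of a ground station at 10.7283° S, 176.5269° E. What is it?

RH89gg

Shift to the Maidenhead origin (180°W, 90°S): lon 356.5269, lat 79.2717.
Field: lon ⌊356.5269/20⌋ = 17 → R; lat ⌊79.2717/10⌋ = 7 → H.
Square: lon ⌊16.5269/2⌋ = 8; lat ⌊9.2717/1⌋ = 9.
Subsquare: lon ⌊0.5269/0.0833333⌋ = 6 → g; lat ⌊0.2717/0.0416667⌋ = 6 → g.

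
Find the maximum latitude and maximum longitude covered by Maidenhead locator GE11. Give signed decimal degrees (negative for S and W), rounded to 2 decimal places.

-48.00, -56.00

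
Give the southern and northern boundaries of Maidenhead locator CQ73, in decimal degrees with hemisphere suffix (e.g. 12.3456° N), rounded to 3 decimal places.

73.000° N, 74.000° N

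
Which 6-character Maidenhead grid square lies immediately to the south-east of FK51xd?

Longitude subsquare x = 23; +1 → 24, wraps to 0 = a, carry into square.
Longitude square 5; +1 → 6.
Latitude subsquare d = 3; −1 → 2 = c.

FK61ac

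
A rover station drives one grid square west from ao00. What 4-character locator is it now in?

RO90

Longitude square 0; −1 → -1, wraps to 9, carry into field.
Longitude field A = 0; −1 → -1, wraps to 17 = R, wrapping around the antimeridian.
The latitude characters are unchanged.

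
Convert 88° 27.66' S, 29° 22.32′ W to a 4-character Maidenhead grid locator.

Shift to the Maidenhead origin (180°W, 90°S): lon 150.63, lat 1.54.
Field: 150.63/20 → 7 → H, 1.54/10 → 0 → A; chars HA.
Square: 10.63/2 → 5, 1.54/1 → 1; chars 51.

HA51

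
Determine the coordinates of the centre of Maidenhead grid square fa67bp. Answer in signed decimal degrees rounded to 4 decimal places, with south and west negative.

-82.3542, -67.8750

Field F=5, A=0: +5·20° lon, +0·10° lat → SW at lon -80°, lat -90°.
Square 6, 7: +6·2° lon, +7·1° lat → SW at lon -68°, lat -83°.
Subsquare b=1, p=15: +1·0.0833333° lon, +15·0.0416667° lat → SW at lon -67.9167°, lat -82.375°.
Cell spans 0.0833333° lon × 0.0416667° lat. Centre is SW corner plus half of each.
latitude -82.3542, longitude -67.8750.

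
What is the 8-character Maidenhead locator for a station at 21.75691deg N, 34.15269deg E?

KL71bs81

Shift to the Maidenhead origin (180°W, 90°S): lon 214.15269, lat 111.75691.
Field (20°×10°, letters A–R): 214.15269/20 → 10 → K, 111.75691/10 → 11 → L; chars KL.
Square (2°×1°, digits 0–9): 14.15269/2 → 7, 1.75691/1 → 1; chars 71.
Subsquare (5′×2.5′, letters a–x): 0.15269/0.0833333 → 1 → b, 0.75691/0.0416667 → 18 → s; chars bs.
Extended square (30″×15″, digits 0–9): 0.06936/0.00833333 → 8, 0.00691/0.00416667 → 1; chars 81.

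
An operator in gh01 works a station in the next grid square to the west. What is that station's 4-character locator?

Longitude square 0; −1 → -1, wraps to 9, carry into field.
Longitude field G = 6; −1 → 5 = F.
The latitude characters are unchanged.

FH91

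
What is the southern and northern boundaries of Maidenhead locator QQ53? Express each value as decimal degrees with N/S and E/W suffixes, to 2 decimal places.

Field Q=16, Q=16: +16·20° lon, +16·10° lat → SW at lon 140°, lat 70°.
Square 5, 3: +5·2° lon, +3·1° lat → SW at lon 150°, lat 73°.
Cell spans 2° lon × 1° lat.
south 73.00° N, north 74.00° N.

73.00° N, 74.00° N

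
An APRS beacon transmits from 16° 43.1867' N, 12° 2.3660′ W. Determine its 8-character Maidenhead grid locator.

Add 180° to longitude and 90° to latitude: 167.96057, 106.71978.
Field: 167.96057/20 → 8 → I, 106.71978/10 → 10 → K; chars IK.
Square: 7.96057/2 → 3, 6.71978/1 → 6; chars 36.
Subsquare: 1.96057/0.0833333 → 23 → x, 0.71978/0.0416667 → 17 → r; chars xr.
Extended square: 0.04390/0.00833333 → 5, 0.01145/0.00416667 → 2; chars 52.

IK36xr52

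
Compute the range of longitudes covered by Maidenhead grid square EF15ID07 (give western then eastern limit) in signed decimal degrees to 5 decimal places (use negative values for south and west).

Field E=4, F=5: +4·20° lon, +5·10° lat → SW at lon -100°, lat -40°.
Square 1, 5: +1·2° lon, +5·1° lat → SW at lon -98°, lat -35°.
Subsquare i=8, d=3: +8·0.0833333° lon, +3·0.0416667° lat → SW at lon -97.3333°, lat -34.875°.
Extended square 0, 7: +0·0.00833333° lon, +7·0.00416667° lat → SW at lon -97.3333°, lat -34.8458°.
Cell spans 0.00833333° lon × 0.00416667° lat.
west -97.33333, east -97.32500.

-97.33333, -97.32500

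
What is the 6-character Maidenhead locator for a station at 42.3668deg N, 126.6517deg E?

PN32hi

Add 180° to longitude and 90° to latitude: 306.6517, 132.3668.
Field: 306.6517/20 → 15 → P, 132.3668/10 → 13 → N; chars PN.
Square: 6.6517/2 → 3, 2.3668/1 → 2; chars 32.
Subsquare: 0.6517/0.0833333 → 7 → h, 0.3668/0.0416667 → 8 → i; chars hi.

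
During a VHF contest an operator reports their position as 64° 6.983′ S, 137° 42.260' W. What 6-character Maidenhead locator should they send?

CC15dv

Shift to the Maidenhead origin (180°W, 90°S): lon 42.2957, lat 25.8836.
Field (20°×10°, letters A–R): 42.2957/20 → 2 → C, 25.8836/10 → 2 → C; chars CC.
Square (2°×1°, digits 0–9): 2.2957/2 → 1, 5.8836/1 → 5; chars 15.
Subsquare (5′×2.5′, letters a–x): 0.2957/0.0833333 → 3 → d, 0.8836/0.0416667 → 21 → v; chars dv.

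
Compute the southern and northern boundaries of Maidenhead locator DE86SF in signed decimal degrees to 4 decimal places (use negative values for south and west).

-43.7917, -43.7500

Field D=3, E=4: +3·20° lon, +4·10° lat → SW at lon -120°, lat -50°.
Square 8, 6: +8·2° lon, +6·1° lat → SW at lon -104°, lat -44°.
Subsquare s=18, f=5: +18·0.0833333° lon, +5·0.0416667° lat → SW at lon -102.5°, lat -43.7917°.
Cell spans 0.0833333° lon × 0.0416667° lat.
south -43.7917, north -43.7500.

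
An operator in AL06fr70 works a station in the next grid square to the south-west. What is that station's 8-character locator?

AL06fq69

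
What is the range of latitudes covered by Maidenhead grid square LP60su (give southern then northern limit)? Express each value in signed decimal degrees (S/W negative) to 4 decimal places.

60.8333, 60.8750

Field L=11, P=15: +11·20° lon, +15·10° lat → SW at lon 40°, lat 60°.
Square 6, 0: +6·2° lon, +0·1° lat → SW at lon 52°, lat 60°.
Subsquare s=18, u=20: +18·0.0833333° lon, +20·0.0416667° lat → SW at lon 53.5°, lat 60.8333°.
Cell spans 0.0833333° lon × 0.0416667° lat.
south 60.8333, north 60.8750.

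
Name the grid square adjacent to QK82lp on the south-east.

Longitude subsquare l = 11; +1 → 12 = m.
Latitude subsquare p = 15; −1 → 14 = o.

QK82mo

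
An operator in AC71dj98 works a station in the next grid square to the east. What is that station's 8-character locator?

Longitude extended square 9; +1 → 10, wraps to 0, carry into subsquare.
Longitude subsquare d = 3; +1 → 4 = e.
The latitude characters are unchanged.

AC71ej08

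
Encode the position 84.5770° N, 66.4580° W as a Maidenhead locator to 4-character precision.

FR64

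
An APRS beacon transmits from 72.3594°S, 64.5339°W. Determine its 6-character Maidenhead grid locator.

FB77rp

Shift to the Maidenhead origin (180°W, 90°S): lon 115.4661, lat 17.6406.
Field: 115.4661/20 → 5 → F, 17.6406/10 → 1 → B; chars FB.
Square: 15.4661/2 → 7, 7.6406/1 → 7; chars 77.
Subsquare: 1.4661/0.0833333 → 17 → r, 0.6406/0.0416667 → 15 → p; chars rp.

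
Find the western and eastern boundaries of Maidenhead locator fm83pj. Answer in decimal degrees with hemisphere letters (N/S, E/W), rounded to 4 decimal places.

62.7500° W, 62.6667° W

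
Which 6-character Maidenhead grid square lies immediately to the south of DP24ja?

DP23jx

Latitude subsquare a = 0; −1 → -1, wraps to 23 = x, carry into square.
Latitude square 4; −1 → 3.
The longitude characters are unchanged.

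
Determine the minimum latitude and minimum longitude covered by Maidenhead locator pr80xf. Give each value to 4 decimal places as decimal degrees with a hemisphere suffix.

80.2083° N, 137.9167° E

Field P=15, R=17: +15·20° lon, +17·10° lat → SW at lon 120°, lat 80°.
Square 8, 0: +8·2° lon, +0·1° lat → SW at lon 136°, lat 80°.
Subsquare x=23, f=5: +23·0.0833333° lon, +5·0.0416667° lat → SW at lon 137.917°, lat 80.2083°.
latitude 80.2083° N, longitude 137.9167° E.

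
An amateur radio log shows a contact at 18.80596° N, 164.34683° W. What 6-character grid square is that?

AK78tt

Add 180° to longitude and 90° to latitude: 15.6532, 108.8060.
Field (20°×10°, letters A–R): lon ⌊15.6532/20⌋ = 0 → A; lat ⌊108.8060/10⌋ = 10 → K.
Square (2°×1°, digits 0–9): lon ⌊15.6532/2⌋ = 7; lat ⌊8.8060/1⌋ = 8.
Subsquare (5′×2.5′, letters a–x): lon ⌊1.6532/0.0833333⌋ = 19 → t; lat ⌊0.8060/0.0416667⌋ = 19 → t.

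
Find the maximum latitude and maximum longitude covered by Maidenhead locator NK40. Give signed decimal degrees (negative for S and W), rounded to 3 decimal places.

Field N=13, K=10: +13·20° lon, +10·10° lat → SW at lon 80°, lat 10°.
Square 4, 0: +4·2° lon, +0·1° lat → SW at lon 88°, lat 10°.
Cell spans 2° lon × 1° lat. NE corner is SW corner plus one full cell.
latitude 11.000, longitude 90.000.

11.000, 90.000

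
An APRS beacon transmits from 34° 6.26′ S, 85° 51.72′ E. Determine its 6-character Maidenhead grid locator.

Shift to the Maidenhead origin (180°W, 90°S): lon 265.8620, lat 55.8957.
Field: lon ⌊265.8620/20⌋ = 13 → N; lat ⌊55.8957/10⌋ = 5 → F.
Square: lon ⌊5.8620/2⌋ = 2; lat ⌊5.8957/1⌋ = 5.
Subsquare: lon ⌊1.8620/0.0833333⌋ = 22 → w; lat ⌊0.8957/0.0416667⌋ = 21 → v.

NF25wv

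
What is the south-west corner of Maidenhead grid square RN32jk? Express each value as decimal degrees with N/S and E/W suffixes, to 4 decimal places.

42.4167° N, 166.7500° E

Field R=17, N=13: +17·20° lon, +13·10° lat → SW at lon 160°, lat 40°.
Square 3, 2: +3·2° lon, +2·1° lat → SW at lon 166°, lat 42°.
Subsquare j=9, k=10: +9·0.0833333° lon, +10·0.0416667° lat → SW at lon 166.75°, lat 42.4167°.
latitude 42.4167° N, longitude 166.7500° E.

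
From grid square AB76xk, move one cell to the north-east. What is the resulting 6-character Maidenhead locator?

AB86al

Longitude subsquare x = 23; +1 → 24, wraps to 0 = a, carry into square.
Longitude square 7; +1 → 8.
Latitude subsquare k = 10; +1 → 11 = l.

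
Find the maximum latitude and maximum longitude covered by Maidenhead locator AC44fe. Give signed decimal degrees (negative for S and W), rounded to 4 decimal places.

-65.7917, -171.5000

Field A=0, C=2: +0·20° lon, +2·10° lat → SW at lon -180°, lat -70°.
Square 4, 4: +4·2° lon, +4·1° lat → SW at lon -172°, lat -66°.
Subsquare f=5, e=4: +5·0.0833333° lon, +4·0.0416667° lat → SW at lon -171.583°, lat -65.8333°.
Cell spans 0.0833333° lon × 0.0416667° lat. NE corner is SW corner plus one full cell.
latitude -65.7917, longitude -171.5000.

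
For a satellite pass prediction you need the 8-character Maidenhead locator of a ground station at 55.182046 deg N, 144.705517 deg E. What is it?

Shift to the Maidenhead origin (180°W, 90°S): lon 324.70552, lat 145.18205.
Field: lon ⌊324.70552/20⌋ = 16 → Q; lat ⌊145.18205/10⌋ = 14 → O.
Square: lon ⌊4.70552/2⌋ = 2; lat ⌊5.18205/1⌋ = 5.
Subsquare: lon ⌊0.70552/0.0833333⌋ = 8 → i; lat ⌊0.18205/0.0416667⌋ = 4 → e.
Extended square: lon ⌊0.03885/0.00833333⌋ = 4; lat ⌊0.01538/0.00416667⌋ = 3.

QO25ie43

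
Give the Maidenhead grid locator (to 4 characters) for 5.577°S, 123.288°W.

Add 180° to longitude and 90° to latitude: 56.71, 84.42.
Field: lon ⌊56.71/20⌋ = 2 → C; lat ⌊84.42/10⌋ = 8 → I.
Square: lon ⌊16.71/2⌋ = 8; lat ⌊4.42/1⌋ = 4.

CI84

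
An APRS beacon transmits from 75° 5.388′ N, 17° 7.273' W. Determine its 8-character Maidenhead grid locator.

Add 180° to longitude and 90° to latitude: 162.87878, 165.08980.
Field: lon ⌊162.87878/20⌋ = 8 → I; lat ⌊165.08980/10⌋ = 16 → Q.
Square: lon ⌊2.87878/2⌋ = 1; lat ⌊5.08980/1⌋ = 5.
Subsquare: lon ⌊0.87878/0.0833333⌋ = 10 → k; lat ⌊0.08980/0.0416667⌋ = 2 → c.
Extended square: lon ⌊0.04545/0.00833333⌋ = 5; lat ⌊0.00647/0.00416667⌋ = 1.

IQ15kc51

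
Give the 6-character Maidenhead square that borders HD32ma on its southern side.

Latitude subsquare a = 0; −1 → -1, wraps to 23 = x, carry into square.
Latitude square 2; −1 → 1.
The longitude characters are unchanged.

HD31mx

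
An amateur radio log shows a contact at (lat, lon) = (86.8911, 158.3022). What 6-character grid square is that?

QR96dv

Add 180° to longitude and 90° to latitude: 338.3022, 176.8911.
Field: 338.3022/20 → 16 → Q, 176.8911/10 → 17 → R; chars QR.
Square: 18.3022/2 → 9, 6.8911/1 → 6; chars 96.
Subsquare: 0.3022/0.0833333 → 3 → d, 0.8911/0.0416667 → 21 → v; chars dv.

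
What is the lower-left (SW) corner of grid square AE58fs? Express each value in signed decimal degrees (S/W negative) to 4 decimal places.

-41.2500, -169.5833

Field A=0, E=4: +0·20° lon, +4·10° lat → SW at lon -180°, lat -50°.
Square 5, 8: +5·2° lon, +8·1° lat → SW at lon -170°, lat -42°.
Subsquare f=5, s=18: +5·0.0833333° lon, +18·0.0416667° lat → SW at lon -169.583°, lat -41.25°.
latitude -41.2500, longitude -169.5833.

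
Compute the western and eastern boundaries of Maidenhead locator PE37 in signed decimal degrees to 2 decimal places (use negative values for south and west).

Field P=15, E=4: +15·20° lon, +4·10° lat → SW at lon 120°, lat -50°.
Square 3, 7: +3·2° lon, +7·1° lat → SW at lon 126°, lat -43°.
Cell spans 2° lon × 1° lat.
west 126.00, east 128.00.

126.00, 128.00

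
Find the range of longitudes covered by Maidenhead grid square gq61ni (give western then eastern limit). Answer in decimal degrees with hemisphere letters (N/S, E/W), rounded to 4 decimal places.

46.9167° W, 46.8333° W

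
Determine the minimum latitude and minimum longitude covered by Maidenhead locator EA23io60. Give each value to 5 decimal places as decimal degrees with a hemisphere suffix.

86.41667° S, 95.28333° W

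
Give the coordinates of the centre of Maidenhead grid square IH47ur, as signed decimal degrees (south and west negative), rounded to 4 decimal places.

-12.2708, -10.2917

Field I=8, H=7: +8·20° lon, +7·10° lat → SW at lon -20°, lat -20°.
Square 4, 7: +4·2° lon, +7·1° lat → SW at lon -12°, lat -13°.
Subsquare u=20, r=17: +20·0.0833333° lon, +17·0.0416667° lat → SW at lon -10.3333°, lat -12.2917°.
Cell spans 0.0833333° lon × 0.0416667° lat. Centre is SW corner plus half of each.
latitude -12.2708, longitude -10.2917.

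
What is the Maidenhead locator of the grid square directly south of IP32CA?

Latitude subsquare a = 0; −1 → -1, wraps to 23 = x, carry into square.
Latitude square 2; −1 → 1.
The longitude characters are unchanged.

IP31cx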